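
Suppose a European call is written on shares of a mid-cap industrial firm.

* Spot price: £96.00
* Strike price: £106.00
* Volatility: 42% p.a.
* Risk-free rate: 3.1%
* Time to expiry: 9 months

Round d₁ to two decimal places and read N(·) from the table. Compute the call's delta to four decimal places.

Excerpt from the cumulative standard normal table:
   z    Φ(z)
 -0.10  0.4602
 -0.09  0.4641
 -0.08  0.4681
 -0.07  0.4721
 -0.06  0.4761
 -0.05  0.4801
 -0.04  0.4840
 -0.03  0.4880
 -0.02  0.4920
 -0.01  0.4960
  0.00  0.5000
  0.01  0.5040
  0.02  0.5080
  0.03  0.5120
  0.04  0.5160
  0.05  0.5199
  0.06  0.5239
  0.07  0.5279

0.4880

σ√T = 0.42·√0.75 = 0.3637
d₁ = [ln(96/106) + (0.031 + 0.42²/2)·0.75] / 0.3637 = [-0.0991 + 0.0894] / 0.3637 = -0.0266 → -0.03
N(d₁) = N(-0.03) = 0.4880
Δ_call = N(d₁) = 0.4880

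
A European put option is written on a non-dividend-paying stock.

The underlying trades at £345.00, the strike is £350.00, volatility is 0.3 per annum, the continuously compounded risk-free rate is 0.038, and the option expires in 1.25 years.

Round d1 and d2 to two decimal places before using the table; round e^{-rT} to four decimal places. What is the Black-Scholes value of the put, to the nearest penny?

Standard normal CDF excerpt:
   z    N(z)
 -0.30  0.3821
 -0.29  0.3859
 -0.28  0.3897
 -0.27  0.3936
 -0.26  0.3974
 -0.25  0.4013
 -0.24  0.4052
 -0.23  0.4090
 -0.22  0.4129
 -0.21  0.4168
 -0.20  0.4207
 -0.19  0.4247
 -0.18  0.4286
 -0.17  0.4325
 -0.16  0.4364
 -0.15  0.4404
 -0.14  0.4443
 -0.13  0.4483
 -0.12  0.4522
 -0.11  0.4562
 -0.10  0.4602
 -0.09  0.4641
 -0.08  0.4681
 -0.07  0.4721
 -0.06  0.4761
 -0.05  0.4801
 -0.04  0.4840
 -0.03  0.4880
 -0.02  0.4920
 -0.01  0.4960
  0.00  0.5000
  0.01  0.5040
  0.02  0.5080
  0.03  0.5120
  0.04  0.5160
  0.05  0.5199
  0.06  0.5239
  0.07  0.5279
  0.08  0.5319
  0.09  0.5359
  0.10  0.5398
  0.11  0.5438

£40.40

T = 1.25;  σ√T = 0.3354
d₁ = [ln(345/350) + (0.038 + ½·0.3²)·1.25] / (σ√T) = (-0.0144 + 0.1037) / 0.3354 = 0.2664 which rounds to 0.27
d₂ = 0.2664 − 0.3354 = -0.0690 which rounds to -0.07
exp(−rT) = exp(−0.038·1.25) = 0.9536
N(−d₂) = N(0.07) = 0.5279;  N(−d₁) = N(-0.27) = 0.3936
P = 350·0.9536·0.5279 − 345·0.3936 = 176.1919 − 135.7920 = 40.3999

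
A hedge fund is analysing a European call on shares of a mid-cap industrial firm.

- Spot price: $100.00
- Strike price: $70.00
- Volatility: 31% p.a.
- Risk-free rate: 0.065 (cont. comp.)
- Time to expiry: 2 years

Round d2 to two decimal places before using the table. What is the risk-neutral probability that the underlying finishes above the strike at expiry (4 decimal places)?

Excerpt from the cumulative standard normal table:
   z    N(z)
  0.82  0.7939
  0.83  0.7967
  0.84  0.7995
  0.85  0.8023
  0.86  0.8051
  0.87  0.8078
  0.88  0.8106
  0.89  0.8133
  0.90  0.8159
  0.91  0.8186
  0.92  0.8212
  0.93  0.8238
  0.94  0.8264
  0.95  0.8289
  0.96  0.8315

0.8133

σ√T = 0.31 × 1.4142 = 0.4384
ln(S/K) + (r + σ²/2)T = ln(100/70) + (0.065 + 0.31²/2)·2 = 0.3567 + 0.2261 = 0.5828
d₁ = 0.5828 / 0.4384 = 1.3293 ≈ 1.33
d₂ = d₁ − σ√T = 1.3293 − 0.4384 = 0.8909 ≈ 0.89
Pr(exercise) under Q = N(d₂) = 0.8133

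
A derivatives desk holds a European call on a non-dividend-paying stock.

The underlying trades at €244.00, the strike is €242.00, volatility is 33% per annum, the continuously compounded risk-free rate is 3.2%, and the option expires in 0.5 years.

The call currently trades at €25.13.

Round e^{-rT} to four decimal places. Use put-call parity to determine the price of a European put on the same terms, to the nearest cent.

€19.28

exp(−rT) = exp(−0.032·0.5) = 0.9841
Put-call parity: C − P = S − K·e^(−rT) = 244 − 242·0.9841 = 244 − 238.1522 = 5.8478
P = C − (C − P) = 25.13 − (5.8478) = 19.2822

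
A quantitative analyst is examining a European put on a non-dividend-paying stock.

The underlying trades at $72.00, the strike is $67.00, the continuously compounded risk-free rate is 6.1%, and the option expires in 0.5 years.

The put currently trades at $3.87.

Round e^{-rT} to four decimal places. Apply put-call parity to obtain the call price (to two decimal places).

$10.88

exp(−rT) = exp(−0.061·0.5) = 0.9700
Put-call parity: C − P = S − K·e^(−rT) = 72 − 67·0.9700 = 72 − 64.9900 = 7.0100
C = P + (C − P) = 3.87 + (7.0100) = 10.8800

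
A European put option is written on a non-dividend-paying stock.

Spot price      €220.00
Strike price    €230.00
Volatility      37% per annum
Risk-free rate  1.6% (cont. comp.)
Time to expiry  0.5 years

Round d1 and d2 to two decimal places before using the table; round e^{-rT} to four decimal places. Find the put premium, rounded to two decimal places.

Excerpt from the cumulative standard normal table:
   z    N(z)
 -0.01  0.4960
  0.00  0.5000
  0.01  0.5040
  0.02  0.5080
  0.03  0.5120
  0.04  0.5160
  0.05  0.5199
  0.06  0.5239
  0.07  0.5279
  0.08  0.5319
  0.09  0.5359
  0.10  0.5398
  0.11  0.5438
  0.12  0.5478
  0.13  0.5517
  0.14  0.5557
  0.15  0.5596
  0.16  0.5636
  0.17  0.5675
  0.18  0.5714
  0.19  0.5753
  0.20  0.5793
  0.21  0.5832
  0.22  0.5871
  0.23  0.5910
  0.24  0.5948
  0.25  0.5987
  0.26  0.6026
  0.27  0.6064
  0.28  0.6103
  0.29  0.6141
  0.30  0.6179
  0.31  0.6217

σ√T = 0.37 × 0.7071 = 0.2616
d₁ = [ln(220/230) + (0.016 + ½·0.37²)·0.5] / (σ√T) = (-0.0445 + 0.0422) / 0.2616 = -0.0085 → -0.01
d₂ = -0.0085 − 0.2616 = -0.2701 → -0.27
e^(−rT) = e^(−0.016·0.5) = 0.9920
N(−d₂) = N(0.27) = 0.6064;  N(−d₁) = N(0.01) = 0.5040
P = 230·0.9920·0.6064 − 220·0.5040 = 138.3562 − 110.8800 = 27.4762

€27.48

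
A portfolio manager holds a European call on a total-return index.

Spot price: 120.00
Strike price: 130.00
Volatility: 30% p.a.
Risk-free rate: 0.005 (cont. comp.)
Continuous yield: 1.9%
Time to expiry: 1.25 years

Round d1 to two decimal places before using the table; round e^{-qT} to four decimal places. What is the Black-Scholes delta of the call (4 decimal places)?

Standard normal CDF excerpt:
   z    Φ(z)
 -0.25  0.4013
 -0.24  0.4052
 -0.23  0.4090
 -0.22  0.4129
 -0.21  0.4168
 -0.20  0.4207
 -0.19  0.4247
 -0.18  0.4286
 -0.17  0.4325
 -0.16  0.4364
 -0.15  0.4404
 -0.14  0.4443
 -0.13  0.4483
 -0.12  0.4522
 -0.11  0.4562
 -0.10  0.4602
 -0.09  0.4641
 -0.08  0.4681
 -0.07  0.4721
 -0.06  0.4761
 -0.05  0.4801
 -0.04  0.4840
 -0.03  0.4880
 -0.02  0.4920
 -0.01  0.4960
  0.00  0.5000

T = 1.25;  σ√T = 0.3354
d₁ = [ln(120/130) + (0.005 − 0.019 + 0.3²/2)·1.25] / 0.3354 = [-0.0800 + 0.0387] / 0.3354 = -0.1231 which rounds to -0.12
N(d₁) = N(-0.12) = 0.4522
Δ_call = e^(−qT)·N(d₁) = 0.9765·0.4522 = 0.4416

0.4416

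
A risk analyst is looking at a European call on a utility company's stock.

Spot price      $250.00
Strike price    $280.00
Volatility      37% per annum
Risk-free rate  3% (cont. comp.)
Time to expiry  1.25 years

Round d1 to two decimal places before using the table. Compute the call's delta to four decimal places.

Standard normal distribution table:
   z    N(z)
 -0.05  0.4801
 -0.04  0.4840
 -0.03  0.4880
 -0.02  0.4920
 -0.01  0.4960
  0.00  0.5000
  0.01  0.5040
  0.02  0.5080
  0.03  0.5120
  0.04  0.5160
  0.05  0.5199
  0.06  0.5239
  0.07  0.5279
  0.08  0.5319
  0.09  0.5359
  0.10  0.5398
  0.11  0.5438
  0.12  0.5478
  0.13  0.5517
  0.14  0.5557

σ√T = 0.37 × 1.1180 = 0.4137
d₁ = [ln(250/280) + (0.03 + 0.37²/2)·1.25] / 0.4137 = [-0.1133 + 0.1231] / 0.4137 = 0.0235 → 0.02
N(d₁) = N(0.02) = 0.5080
Δ_call = N(d₁) = 0.5080

0.5080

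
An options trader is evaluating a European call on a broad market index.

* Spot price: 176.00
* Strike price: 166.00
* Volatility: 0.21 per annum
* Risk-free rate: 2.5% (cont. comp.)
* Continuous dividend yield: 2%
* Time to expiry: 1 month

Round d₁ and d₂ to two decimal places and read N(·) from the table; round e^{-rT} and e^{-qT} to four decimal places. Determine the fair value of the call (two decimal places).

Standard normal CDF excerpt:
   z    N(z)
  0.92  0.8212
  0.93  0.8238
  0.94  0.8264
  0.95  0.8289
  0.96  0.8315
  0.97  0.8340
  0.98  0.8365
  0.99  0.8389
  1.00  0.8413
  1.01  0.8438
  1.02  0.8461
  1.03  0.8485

10.92

σ√T = 0.21·√0.08333 = 0.0606
d₁ = [ln(176/166) + (0.025 − 0.02 + ½·0.21²)·0.08333] / (σ√T) = (0.0585 + 0.0023) / 0.0606 = 1.0021 which rounds to 1.00
d₂ = 1.0021 − 0.0606 = 0.9415 which rounds to 0.94
exp(−qT) = exp(−0.02·0.08333) = 0.9983;  exp(−rT) = exp(−0.025·0.08333) = 0.9979
N(d₁) = N(1.00) = 0.8413;  N(d₂) = N(0.94) = 0.8264
C = 176·0.9983·0.8413 − 166·0.9979·0.8264 = 147.8171 − 136.8943 = 10.9228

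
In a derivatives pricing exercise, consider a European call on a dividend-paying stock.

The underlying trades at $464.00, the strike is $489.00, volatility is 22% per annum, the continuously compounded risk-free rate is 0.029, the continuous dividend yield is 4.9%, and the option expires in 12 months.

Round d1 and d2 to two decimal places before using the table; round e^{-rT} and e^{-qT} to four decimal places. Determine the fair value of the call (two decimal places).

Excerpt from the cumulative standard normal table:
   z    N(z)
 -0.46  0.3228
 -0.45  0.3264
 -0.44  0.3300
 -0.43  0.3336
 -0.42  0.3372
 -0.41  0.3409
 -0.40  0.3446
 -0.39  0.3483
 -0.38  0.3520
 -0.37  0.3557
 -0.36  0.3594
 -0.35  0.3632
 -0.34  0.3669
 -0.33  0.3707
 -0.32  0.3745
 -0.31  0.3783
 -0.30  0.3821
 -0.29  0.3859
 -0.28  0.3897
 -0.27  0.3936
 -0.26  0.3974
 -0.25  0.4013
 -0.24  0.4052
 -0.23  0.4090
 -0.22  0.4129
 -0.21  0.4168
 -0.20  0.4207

σ√T = 0.22·√1 = 0.2200
d₁ = [ln(464/489) + (0.029 − 0.049 + 0.22²/2)·1] / 0.2200 = [-0.0525 + 0.0042] / 0.2200 = -0.2194 → -0.22
d₂ = d₁ − σ√T = -0.2194 − 0.2200 = -0.4394 → -0.44
e^(−qT) = e^(−0.049·1) = 0.9522;  e^(−rT) = e^(−0.029·1) = 0.9714
C = 464·0.9522·N(-0.22) − 489·0.9714·N(-0.44) = 464·0.9522·0.4129 − 489·0.9714·0.3300 = 182.4278 − 156.7548 = 25.6730

$25.67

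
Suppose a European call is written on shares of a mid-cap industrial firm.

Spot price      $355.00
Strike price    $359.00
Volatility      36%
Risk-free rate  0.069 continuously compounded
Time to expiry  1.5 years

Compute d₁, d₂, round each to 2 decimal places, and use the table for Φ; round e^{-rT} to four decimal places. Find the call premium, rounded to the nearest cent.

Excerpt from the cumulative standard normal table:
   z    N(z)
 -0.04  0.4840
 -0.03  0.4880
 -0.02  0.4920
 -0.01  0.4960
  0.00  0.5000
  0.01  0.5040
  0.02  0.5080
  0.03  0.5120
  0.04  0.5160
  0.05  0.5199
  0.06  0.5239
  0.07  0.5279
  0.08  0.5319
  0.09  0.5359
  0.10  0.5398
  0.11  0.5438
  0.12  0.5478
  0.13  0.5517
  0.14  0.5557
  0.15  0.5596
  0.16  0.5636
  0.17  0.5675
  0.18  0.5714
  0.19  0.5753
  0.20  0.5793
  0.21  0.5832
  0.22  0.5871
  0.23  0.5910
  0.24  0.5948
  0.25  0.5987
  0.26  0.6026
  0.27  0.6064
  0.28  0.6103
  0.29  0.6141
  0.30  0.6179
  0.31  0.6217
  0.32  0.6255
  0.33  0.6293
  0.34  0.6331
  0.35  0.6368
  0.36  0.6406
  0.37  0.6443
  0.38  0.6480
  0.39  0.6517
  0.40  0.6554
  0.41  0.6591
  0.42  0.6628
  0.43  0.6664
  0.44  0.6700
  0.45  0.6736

σ√T = 0.36·√1.5 = 0.4409
d₁ = [ln(355/359) + (0.069 + ½·0.36²)·1.5] / (σ√T) = (-0.0112 + 0.2007) / 0.4409 = 0.4298 ≈ 0.43
d₂ = 0.4298 − 0.4409 = -0.0111 ≈ -0.01
e^(−rT) = e^(−0.069·1.5) = 0.9017
N(d₁) = N(0.43) = 0.6664;  N(d₂) = N(-0.01) = 0.4960
C = 355·0.6664 − 359·0.9017·0.4960 = 236.5720 − 160.5603 = 76.0117

$76.01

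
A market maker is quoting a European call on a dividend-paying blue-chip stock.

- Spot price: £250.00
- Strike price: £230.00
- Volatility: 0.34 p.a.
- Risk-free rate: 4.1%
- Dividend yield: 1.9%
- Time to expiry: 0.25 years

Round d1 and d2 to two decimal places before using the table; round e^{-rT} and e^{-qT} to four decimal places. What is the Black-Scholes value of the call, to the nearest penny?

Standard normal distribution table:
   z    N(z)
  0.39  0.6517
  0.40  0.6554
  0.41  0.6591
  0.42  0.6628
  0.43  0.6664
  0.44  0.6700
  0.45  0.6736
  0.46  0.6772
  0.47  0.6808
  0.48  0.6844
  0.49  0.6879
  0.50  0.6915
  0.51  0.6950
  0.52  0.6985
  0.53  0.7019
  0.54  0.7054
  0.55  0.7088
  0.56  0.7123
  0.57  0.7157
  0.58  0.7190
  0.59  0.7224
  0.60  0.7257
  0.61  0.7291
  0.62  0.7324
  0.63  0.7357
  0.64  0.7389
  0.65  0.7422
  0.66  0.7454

£28.89

σ√T = 0.34 × 0.5000 = 0.1700
d₁ = [ln(250/230) + (0.041 − 0.019 + ½·0.34²)·0.25] / (σ√T) = (0.0834 + 0.0200) / 0.1700 = 0.6078 ⇒ 0.61
d₂ = 0.6078 − 0.1700 = 0.4378 ⇒ 0.44
exp(−qT) = exp(−0.019·0.25) = 0.9953;  exp(−rT) = exp(−0.041·0.25) = 0.9898
C = 250·0.9953·N(0.61) − 230·0.9898·N(0.44) = 250·0.9953·0.7291 − 230·0.9898·0.6700 = 181.4183 − 152.5282 = 28.8901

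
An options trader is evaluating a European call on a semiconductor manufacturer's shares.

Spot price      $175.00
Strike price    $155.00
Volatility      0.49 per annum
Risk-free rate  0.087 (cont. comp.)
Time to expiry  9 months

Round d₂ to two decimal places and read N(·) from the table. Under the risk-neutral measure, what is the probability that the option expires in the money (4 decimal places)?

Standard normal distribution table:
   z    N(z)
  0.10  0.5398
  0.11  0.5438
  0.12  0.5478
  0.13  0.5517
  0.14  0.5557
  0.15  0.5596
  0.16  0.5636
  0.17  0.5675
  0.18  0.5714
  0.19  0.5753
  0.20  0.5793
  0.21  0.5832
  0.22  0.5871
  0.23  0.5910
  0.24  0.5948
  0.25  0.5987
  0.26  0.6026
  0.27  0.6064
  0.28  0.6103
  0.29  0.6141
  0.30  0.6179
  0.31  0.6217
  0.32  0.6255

σ√T = 0.49·√0.75 = 0.4244
ln(S/K) + (r + σ²/2)T = ln(175/155) + (0.087 + 0.49²/2)·0.75 = 0.1214 + 0.1553 = 0.2766
d₁ = 0.2766 / 0.4244 = 0.6519 which rounds to 0.65
d₂ = d₁ − σ√T = 0.6519 − 0.4244 = 0.2276 which rounds to 0.23
Pr(exercise) under Q = N(d₂) = 0.5910

0.5910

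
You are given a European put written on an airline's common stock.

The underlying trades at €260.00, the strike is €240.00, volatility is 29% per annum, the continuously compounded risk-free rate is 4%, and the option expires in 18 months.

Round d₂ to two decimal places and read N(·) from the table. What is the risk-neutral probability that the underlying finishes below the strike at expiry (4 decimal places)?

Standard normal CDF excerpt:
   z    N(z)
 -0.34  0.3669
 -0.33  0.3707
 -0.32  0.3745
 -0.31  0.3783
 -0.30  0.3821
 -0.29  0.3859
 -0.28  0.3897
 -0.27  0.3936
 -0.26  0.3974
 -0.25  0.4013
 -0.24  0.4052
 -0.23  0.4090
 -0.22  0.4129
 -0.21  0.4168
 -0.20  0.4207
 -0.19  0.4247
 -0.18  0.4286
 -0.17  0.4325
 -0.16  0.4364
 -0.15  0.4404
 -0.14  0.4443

σ√T = 0.29·√1.5 = 0.3552
d₁ = [ln(260/240) + (0.04 + 0.29²/2)·1.5] / 0.3552 = [0.0800 + 0.1231] / 0.3552 = 0.5719 which rounds to 0.57
d₂ = d₁ − σ√T = 0.5719 − 0.3552 = 0.2167 which rounds to 0.22
Pr(exercise) under Q = N(−d₂) = N(-0.22) = 0.4129

0.4129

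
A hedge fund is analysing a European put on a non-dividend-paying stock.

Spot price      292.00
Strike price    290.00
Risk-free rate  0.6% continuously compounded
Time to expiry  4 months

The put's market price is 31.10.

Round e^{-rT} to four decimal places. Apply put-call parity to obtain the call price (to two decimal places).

exp(−rT) = exp(−0.006·0.3333) = 0.9980
Put-call parity: C − P = S − K·e^(−rT) = 292 − 290·0.9980 = 292 − 289.4200 = 2.5800
C = P + (C − P) = 31.10 + (2.5800) = 33.6800

33.68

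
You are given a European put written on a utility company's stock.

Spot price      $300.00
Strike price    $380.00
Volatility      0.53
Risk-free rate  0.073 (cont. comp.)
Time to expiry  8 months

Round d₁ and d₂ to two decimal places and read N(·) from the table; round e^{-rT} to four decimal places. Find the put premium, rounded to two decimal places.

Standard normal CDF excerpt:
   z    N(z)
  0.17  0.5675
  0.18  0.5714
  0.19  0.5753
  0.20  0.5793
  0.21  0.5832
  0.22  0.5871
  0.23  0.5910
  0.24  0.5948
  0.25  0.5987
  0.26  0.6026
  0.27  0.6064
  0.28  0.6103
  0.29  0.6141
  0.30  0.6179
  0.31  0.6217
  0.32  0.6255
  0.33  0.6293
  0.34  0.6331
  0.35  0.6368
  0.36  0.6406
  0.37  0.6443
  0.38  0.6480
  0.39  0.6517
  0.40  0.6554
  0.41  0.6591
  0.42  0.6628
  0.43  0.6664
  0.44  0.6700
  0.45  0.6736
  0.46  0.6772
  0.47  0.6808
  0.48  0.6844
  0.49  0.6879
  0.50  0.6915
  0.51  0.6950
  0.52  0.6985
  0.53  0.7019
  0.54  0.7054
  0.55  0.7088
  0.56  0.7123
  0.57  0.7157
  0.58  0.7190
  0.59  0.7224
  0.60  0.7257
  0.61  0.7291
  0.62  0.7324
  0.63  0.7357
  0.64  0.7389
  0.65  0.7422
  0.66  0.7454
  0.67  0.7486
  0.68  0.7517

$92.51

σ√T = 0.53 × 0.8165 = 0.4327
ln(S/K) + (r + σ²/2)T = ln(300/380) + (0.073 + 0.53²/2)·0.6667 = -0.2364 + 0.1423 = -0.0941
d₁ = -0.0941 / 0.4327 = -0.2174 which rounds to -0.22
d₂ = d₁ − σ√T = -0.2174 − 0.4327 = -0.6502 which rounds to -0.65
exp(−rT) = exp(−0.073·0.6667) = 0.9525
P = 380·0.9525·N(0.65) − 300·N(0.22) = 380·0.9525·0.7422 − 300·0.5871 = 268.6393 − 176.1300 = 92.5093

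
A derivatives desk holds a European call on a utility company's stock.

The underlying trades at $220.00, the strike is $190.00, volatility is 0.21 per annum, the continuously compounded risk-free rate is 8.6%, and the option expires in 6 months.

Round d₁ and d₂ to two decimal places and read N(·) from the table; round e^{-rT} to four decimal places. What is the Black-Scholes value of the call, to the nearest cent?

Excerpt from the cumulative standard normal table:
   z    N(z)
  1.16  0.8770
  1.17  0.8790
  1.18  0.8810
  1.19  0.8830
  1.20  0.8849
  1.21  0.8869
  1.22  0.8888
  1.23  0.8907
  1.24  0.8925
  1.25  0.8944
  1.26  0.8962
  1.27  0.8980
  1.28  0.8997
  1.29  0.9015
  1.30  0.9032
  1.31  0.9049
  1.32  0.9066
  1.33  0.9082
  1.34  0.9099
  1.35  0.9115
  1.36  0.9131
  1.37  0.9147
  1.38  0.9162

σ√T = 0.21 × 0.7071 = 0.1485
ln(S/K) + (r + σ²/2)T = ln(220/190) + (0.086 + 0.21²/2)·0.5 = 0.1466 + 0.0540 = 0.2006
d₁ = 0.2006 / 0.1485 = 1.3511 ≈ 1.35
d₂ = d₁ − σ√T = 1.3511 − 0.1485 = 1.2026 ≈ 1.20
e^(−rT) = e^(−0.086·0.5) = 0.9579
C = 220·N(1.35) − 190·0.9579·N(1.20) = 220·0.9115 − 190·0.9579·0.8849 = 200.5300 − 161.0527 = 39.4773

$39.48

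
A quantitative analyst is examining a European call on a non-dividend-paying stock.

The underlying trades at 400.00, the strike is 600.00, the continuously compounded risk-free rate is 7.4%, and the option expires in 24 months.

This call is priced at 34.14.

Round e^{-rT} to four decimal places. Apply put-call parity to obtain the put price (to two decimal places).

151.58

exp(−rT) = exp(−0.074·2) = 0.8624
Put-call parity: C − P = S − K·e^(−rT) = 400 − 600·0.8624 = 400 − 517.4400 = -117.4400
P = C − (C − P) = 34.14 − (-117.4400) = 151.5800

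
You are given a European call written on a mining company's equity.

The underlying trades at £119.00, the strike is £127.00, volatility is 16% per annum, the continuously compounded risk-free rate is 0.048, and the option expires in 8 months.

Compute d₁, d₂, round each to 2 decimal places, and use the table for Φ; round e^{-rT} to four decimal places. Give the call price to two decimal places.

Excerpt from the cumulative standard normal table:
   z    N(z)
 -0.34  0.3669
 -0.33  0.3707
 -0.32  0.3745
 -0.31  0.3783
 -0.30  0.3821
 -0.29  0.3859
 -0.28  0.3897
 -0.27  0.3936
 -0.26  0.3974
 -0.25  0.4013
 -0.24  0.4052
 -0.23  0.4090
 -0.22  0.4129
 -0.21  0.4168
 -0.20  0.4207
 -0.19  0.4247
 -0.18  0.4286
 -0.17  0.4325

σ√T = 0.16·√0.6667 = 0.1306
d₁ = [ln(119/127) + (0.048 + 0.16²/2)·0.6667] / 0.1306 = [-0.0651 + 0.0405] / 0.1306 = -0.1878 which rounds to -0.19
d₂ = d₁ − σ√T = -0.1878 − 0.1306 = -0.3184 which rounds to -0.32
e^(−rT) = e^(−0.048·0.6667) = 0.9685
C = 119·N(-0.19) − 127·0.9685·N(-0.32) = 119·0.4247 − 127·0.9685·0.3745 = 50.5393 − 46.0633 = 4.4760

£4.48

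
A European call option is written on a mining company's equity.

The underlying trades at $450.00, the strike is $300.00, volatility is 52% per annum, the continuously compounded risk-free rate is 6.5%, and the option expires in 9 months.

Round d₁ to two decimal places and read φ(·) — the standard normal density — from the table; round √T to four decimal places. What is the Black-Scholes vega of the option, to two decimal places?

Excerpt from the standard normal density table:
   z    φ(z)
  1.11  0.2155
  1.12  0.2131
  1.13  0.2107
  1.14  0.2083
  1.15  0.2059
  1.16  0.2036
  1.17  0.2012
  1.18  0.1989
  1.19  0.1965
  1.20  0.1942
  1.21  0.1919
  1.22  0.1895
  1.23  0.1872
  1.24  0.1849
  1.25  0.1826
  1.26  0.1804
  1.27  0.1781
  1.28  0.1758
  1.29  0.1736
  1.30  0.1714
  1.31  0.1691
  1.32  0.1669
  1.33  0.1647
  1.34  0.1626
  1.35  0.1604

σ√T = 0.52·√0.75 = 0.4503
ln(S/K) + (r + σ²/2)T = ln(450/300) + (0.065 + 0.52²/2)·0.75 = 0.4055 + 0.1502 = 0.5556
d₁ = 0.5556 / 0.4503 = 1.2338 which rounds to 1.23
√T = √0.75 = 0.8660
φ(d₁) = φ(1.23) = 0.1872
vega = S·φ(d₁)·√T = 450·0.1872·0.8660 = 72.9518

72.95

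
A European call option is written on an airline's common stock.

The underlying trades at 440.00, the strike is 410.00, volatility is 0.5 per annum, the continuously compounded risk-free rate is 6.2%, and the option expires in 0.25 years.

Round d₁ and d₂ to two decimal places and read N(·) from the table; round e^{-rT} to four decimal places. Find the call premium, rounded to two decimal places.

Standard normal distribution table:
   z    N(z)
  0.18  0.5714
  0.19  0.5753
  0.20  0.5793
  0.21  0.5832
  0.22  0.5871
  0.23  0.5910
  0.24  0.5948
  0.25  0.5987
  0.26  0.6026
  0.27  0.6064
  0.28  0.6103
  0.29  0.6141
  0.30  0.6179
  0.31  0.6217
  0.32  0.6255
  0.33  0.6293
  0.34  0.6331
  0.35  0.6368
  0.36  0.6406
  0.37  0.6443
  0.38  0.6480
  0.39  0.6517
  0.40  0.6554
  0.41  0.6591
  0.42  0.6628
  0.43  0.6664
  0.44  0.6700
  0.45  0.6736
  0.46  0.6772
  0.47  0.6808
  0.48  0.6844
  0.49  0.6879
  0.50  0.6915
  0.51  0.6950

σ√T = 0.5 × 0.5000 = 0.2500
d₁ = [ln(440/410) + (0.062 + ½·0.5²)·0.25] / (σ√T) = (0.0706 + 0.0467) / 0.2500 = 0.4695 which rounds to 0.47
d₂ = 0.4695 − 0.2500 = 0.2195 which rounds to 0.22
e^(−rT) = e^(−0.062·0.25) = 0.9846
N(d₁) = N(0.47) = 0.6808;  N(d₂) = N(0.22) = 0.5871
C = 440·0.6808 − 410·0.9846·0.5871 = 299.5520 − 237.0041 = 62.5479

62.55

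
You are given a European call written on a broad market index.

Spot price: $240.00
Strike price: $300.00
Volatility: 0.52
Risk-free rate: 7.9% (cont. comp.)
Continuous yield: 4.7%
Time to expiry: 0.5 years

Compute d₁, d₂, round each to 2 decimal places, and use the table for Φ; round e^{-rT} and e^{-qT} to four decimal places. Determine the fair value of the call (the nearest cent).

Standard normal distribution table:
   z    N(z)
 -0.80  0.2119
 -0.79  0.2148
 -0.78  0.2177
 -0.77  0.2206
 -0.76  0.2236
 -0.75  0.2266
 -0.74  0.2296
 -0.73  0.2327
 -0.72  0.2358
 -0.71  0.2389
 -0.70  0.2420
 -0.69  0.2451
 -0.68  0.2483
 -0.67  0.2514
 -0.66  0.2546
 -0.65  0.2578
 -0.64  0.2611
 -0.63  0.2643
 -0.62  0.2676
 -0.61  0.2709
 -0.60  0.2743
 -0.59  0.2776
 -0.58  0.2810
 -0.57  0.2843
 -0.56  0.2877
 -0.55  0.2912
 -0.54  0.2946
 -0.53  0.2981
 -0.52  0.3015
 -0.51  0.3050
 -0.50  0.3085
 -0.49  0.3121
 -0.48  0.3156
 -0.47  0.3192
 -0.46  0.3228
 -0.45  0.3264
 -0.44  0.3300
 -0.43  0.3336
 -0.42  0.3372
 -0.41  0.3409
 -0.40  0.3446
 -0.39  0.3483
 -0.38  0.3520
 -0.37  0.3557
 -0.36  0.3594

$17.17

σ√T = 0.52 × 0.7071 = 0.3677
d₁ = [ln(240/300) + (0.079 − 0.047 + ½·0.52²)·0.5] / (σ√T) = (-0.2231 + 0.0836) / 0.3677 = -0.3795 ⇒ -0.38
d₂ = -0.3795 − 0.3677 = -0.7472 ⇒ -0.75
exp(−qT) = exp(−0.047·0.5) = 0.9768;  exp(−rT) = exp(−0.079·0.5) = 0.9613
N(d₁) = N(-0.38) = 0.3520;  N(d₂) = N(-0.75) = 0.2266
C = 240·0.9768·0.3520 − 300·0.9613·0.2266 = 82.5201 − 65.3492 = 17.1709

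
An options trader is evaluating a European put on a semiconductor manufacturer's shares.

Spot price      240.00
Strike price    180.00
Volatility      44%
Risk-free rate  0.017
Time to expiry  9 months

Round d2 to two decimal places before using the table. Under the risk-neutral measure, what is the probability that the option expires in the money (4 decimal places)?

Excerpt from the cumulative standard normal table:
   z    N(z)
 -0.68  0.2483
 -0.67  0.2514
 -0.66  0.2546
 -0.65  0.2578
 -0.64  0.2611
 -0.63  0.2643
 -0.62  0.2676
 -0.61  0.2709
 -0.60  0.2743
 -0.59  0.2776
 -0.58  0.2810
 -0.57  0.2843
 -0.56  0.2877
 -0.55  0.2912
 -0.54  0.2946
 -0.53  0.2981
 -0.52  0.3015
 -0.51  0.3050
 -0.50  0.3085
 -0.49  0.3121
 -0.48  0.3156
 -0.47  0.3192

0.2743

T = 0.75;  σ√T = 0.3811
ln(S/K) + (r + σ²/2)T = ln(240/180) + (0.017 + 0.44²/2)·0.75 = 0.2877 + 0.0853 = 0.3730
d₁ = 0.3730 / 0.3811 = 0.9790 ⇒ 0.98
d₂ = d₁ − σ√T = 0.9790 − 0.3811 = 0.5979 ⇒ 0.60
Pr(exercise) under Q = N(−d₂) = N(-0.60) = 0.2743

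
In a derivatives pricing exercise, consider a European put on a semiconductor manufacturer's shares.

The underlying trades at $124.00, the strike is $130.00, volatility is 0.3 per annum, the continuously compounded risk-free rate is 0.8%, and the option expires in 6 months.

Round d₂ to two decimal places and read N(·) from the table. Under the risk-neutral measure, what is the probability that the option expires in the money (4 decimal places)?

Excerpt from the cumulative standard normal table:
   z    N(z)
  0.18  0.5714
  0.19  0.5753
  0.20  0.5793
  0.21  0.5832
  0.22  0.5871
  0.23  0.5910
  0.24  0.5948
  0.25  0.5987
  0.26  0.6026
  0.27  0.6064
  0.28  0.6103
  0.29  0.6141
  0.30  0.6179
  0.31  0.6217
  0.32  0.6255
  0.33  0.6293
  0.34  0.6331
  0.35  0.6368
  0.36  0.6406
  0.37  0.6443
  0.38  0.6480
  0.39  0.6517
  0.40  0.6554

0.6217

T = 0.5;  σ√T = 0.2121
d₁ = [ln(124/130) + (0.008 + ½·0.3²)·0.5] / (σ√T) = (-0.0473 + 0.0265) / 0.2121 = -0.0978 which rounds to -0.10
d₂ = -0.0978 − 0.2121 = -0.3100 which rounds to -0.31
Pr(exercise) under Q = N(−d₂) = N(0.31) = 0.6217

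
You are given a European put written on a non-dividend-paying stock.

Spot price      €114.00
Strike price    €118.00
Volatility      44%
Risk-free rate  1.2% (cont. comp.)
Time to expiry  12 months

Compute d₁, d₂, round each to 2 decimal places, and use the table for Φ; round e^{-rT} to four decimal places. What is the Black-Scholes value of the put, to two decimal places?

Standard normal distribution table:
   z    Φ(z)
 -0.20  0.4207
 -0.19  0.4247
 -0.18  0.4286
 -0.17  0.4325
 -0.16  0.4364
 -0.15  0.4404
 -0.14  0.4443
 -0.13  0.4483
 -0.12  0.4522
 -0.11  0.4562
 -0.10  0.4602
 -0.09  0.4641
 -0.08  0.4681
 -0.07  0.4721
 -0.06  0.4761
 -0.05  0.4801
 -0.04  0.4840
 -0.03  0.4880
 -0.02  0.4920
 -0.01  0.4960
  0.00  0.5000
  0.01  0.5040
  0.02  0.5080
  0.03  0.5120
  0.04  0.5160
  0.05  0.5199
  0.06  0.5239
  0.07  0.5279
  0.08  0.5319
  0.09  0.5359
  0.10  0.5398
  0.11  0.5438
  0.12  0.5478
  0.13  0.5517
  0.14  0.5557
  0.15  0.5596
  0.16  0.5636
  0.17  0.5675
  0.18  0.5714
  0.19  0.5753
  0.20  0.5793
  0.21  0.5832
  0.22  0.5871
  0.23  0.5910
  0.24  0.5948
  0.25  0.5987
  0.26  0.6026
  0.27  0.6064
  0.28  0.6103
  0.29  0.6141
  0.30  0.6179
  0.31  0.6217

€21.40

σ√T = 0.44 × 1.0000 = 0.4400
d₁ = [ln(114/118) + (0.012 + 0.44²/2)·1] / 0.4400 = [-0.0345 + 0.1088] / 0.4400 = 0.1689 → 0.17
d₂ = d₁ − σ√T = 0.1689 − 0.4400 = -0.2711 → -0.27
exp(−rT) = exp(−0.012·1) = 0.9881
P = 118·0.9881·N(0.27) − 114·N(-0.17) = 118·0.9881·0.6064 − 114·0.4325 = 70.7037 − 49.3050 = 21.3987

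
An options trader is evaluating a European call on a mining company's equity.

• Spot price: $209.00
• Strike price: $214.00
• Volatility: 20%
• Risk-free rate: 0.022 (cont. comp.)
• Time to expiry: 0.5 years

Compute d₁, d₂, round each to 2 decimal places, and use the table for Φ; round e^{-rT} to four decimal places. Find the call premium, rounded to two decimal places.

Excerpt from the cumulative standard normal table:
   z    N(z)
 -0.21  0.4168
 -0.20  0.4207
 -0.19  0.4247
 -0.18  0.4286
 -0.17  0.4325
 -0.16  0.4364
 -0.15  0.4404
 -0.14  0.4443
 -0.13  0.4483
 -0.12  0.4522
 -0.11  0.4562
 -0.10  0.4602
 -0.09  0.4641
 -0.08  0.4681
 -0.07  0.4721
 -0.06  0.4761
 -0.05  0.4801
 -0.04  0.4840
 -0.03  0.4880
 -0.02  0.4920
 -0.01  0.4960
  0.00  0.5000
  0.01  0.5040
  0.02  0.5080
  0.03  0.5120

σ√T = 0.2·√0.5 = 0.1414
ln(S/K) + (r + σ²/2)T = ln(209/214) + (0.022 + 0.2²/2)·0.5 = -0.0236 + 0.0210 = -0.0026
d₁ = -0.0026 / 0.1414 = -0.0187 → -0.02
d₂ = d₁ − σ√T = -0.0187 − 0.1414 = -0.1601 → -0.16
e^(−rT) = e^(−0.022·0.5) = 0.9891
C = 209·N(-0.02) − 214·0.9891·N(-0.16) = 209·0.4920 − 214·0.9891·0.4364 = 102.8280 − 92.3717 = 10.4563

$10.46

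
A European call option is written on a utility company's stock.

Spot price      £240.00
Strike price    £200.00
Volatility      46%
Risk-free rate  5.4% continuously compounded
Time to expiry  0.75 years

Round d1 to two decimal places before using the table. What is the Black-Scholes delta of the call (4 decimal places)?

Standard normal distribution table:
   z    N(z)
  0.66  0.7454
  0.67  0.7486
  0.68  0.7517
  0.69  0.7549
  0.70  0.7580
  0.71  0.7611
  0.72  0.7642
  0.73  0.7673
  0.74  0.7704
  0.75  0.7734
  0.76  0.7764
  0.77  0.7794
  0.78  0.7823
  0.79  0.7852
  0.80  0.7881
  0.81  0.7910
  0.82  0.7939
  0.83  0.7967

σ√T = 0.46 × 0.8660 = 0.3984
d₁ = [ln(240/200) + (0.054 + ½·0.46²)·0.75] / (σ√T) = (0.1823 + 0.1198) / 0.3984 = 0.7585 ≈ 0.76
N(d₁) = N(0.76) = 0.7764
Δ_call = N(d₁) = 0.7764

0.7764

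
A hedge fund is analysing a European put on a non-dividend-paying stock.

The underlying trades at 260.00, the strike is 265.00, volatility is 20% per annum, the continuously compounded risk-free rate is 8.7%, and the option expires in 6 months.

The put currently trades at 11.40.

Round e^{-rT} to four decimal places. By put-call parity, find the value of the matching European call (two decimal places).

17.69

exp(−rT) = exp(−0.087·0.5) = 0.9574
Put-call parity: C − P = S − K·e^(−rT) = 260 − 265·0.9574 = 260 − 253.7110 = 6.2890
C = P + (C − P) = 11.40 + (6.2890) = 17.6890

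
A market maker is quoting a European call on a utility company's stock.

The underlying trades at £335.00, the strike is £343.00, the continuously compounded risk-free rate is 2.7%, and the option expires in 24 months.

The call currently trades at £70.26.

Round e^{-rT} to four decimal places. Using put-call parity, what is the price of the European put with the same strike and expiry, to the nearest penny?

e^(−rT) = e^(−0.027·2) = 0.9474
Put-call parity: C − P = S − K·e^(−rT) = 335 − 343·0.9474 = 335 − 324.9582 = 10.0418
P = C − (C − P) = 70.26 − (10.0418) = 60.2182

£60.22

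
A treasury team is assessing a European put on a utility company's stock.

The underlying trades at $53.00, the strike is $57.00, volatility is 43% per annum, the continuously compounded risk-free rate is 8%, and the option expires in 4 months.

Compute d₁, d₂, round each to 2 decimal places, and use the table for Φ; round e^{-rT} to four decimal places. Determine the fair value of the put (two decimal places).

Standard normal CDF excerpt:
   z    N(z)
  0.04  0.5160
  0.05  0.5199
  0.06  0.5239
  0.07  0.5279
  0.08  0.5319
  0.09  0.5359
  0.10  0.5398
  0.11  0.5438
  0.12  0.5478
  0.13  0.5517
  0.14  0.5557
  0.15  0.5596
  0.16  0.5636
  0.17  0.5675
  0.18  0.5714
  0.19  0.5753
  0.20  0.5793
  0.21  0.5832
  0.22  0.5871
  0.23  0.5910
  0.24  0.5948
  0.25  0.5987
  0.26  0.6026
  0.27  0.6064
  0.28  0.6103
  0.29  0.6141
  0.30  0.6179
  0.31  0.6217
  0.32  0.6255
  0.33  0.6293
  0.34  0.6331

T = 0.3333;  σ√T = 0.2483
d₁ = [ln(53/57) + (0.08 + ½·0.43²)·0.3333] / (σ√T) = (-0.0728 + 0.0575) / 0.2483 = -0.0615 → -0.06
d₂ = -0.0615 − 0.2483 = -0.3098 → -0.31
e^(−rT) = e^(−0.08·0.3333) = 0.9737
N(−d₂) = N(0.31) = 0.6217;  N(−d₁) = N(0.06) = 0.5239
P = 57·0.9737·0.6217 − 53·0.5239 = 34.5049 − 27.7667 = 6.7382

$6.74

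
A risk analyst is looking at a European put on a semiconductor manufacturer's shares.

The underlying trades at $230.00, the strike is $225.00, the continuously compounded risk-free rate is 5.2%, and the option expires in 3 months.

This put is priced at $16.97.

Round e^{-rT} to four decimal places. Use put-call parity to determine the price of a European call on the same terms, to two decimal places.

$24.87

e^(−rT) = e^(−0.052·0.25) = 0.9871
Put-call parity: C − P = S − K·e^(−rT) = 230 − 225·0.9871 = 230 − 222.0975 = 7.9025
C = P + (C − P) = 16.97 + (7.9025) = 24.8725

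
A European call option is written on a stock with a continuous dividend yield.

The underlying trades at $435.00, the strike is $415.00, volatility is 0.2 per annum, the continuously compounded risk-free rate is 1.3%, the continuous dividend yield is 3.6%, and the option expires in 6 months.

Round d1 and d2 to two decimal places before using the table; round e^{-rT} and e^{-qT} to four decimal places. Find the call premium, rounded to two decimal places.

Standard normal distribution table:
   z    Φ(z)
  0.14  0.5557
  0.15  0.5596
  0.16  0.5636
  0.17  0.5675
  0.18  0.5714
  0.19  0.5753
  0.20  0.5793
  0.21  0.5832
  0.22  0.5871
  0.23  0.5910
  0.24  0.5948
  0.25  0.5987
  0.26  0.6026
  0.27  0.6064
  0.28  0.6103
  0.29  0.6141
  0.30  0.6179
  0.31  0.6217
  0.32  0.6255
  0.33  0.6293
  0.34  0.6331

$31.66

σ√T = 0.2 × 0.7071 = 0.1414
ln(S/K) + (r − q + σ²/2)T = ln(435/415) + (0.013 − 0.036 + 0.2²/2)·0.5 = 0.0471 − 0.0015 = 0.0456
d₁ = 0.0456 / 0.1414 = 0.3222 → 0.32
d₂ = d₁ − σ√T = 0.3222 − 0.1414 = 0.1808 → 0.18
e^(−qT) = e^(−0.036·0.5) = 0.9822;  e^(−rT) = e^(−0.013·0.5) = 0.9935
N(d₁) = N(0.32) = 0.6255;  N(d₂) = N(0.18) = 0.5714
C = 435·0.9822·0.6255 − 415·0.9935·0.5714 = 267.2493 − 235.5896 = 31.6596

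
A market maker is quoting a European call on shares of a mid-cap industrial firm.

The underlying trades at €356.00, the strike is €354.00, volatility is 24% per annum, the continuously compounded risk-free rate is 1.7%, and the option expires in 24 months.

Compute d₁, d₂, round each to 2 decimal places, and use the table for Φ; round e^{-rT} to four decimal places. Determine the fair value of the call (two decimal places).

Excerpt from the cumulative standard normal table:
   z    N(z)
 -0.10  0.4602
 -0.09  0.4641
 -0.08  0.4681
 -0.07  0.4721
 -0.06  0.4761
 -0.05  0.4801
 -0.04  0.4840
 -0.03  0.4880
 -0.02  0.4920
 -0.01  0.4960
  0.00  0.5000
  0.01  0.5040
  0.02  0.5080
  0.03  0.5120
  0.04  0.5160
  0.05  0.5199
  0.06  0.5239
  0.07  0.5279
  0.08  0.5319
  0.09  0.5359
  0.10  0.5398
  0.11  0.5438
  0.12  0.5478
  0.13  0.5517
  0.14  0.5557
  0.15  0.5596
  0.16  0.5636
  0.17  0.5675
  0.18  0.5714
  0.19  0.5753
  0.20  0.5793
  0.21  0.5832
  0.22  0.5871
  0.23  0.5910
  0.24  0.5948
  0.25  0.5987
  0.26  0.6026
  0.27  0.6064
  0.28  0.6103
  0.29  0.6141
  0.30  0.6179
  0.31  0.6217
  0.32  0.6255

σ√T = 0.24 × 1.4142 = 0.3394
d₁ = [ln(356/354) + (0.017 + 0.24²/2)·2] / 0.3394 = [0.0056 + 0.0916] / 0.3394 = 0.2865 → 0.29
d₂ = d₁ − σ√T = 0.2865 − 0.3394 = -0.0529 → -0.05
e^(−rT) = e^(−0.017·2) = 0.9666
N(d₁) = N(0.29) = 0.6141;  N(d₂) = N(-0.05) = 0.4801
C = 356·0.6141 − 354·0.9666·0.4801 = 218.6196 − 164.2789 = 54.3407

€54.34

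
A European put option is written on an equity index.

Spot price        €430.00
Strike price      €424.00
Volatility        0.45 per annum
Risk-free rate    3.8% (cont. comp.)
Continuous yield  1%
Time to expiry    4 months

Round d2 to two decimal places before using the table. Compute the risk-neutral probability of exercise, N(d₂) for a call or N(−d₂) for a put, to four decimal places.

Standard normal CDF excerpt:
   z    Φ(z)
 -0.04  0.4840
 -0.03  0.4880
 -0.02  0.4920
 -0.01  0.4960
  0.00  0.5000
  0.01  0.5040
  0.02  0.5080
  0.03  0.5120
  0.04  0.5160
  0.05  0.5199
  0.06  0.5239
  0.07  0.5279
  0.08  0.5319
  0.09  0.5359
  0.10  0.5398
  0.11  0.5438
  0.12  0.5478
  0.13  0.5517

0.5160

σ√T = 0.45·√0.3333 = 0.2598
d₁ = [ln(430/424) + (0.038 − 0.01 + 0.45²/2)·0.3333] / 0.2598 = [0.0141 + 0.0431] / 0.2598 = 0.2199 which rounds to 0.22
d₂ = d₁ − σ√T = 0.2199 − 0.2598 = -0.0399 which rounds to -0.04
Risk-neutral Pr[S_T < K] = N(−d₂) = N(0.04) = 0.5160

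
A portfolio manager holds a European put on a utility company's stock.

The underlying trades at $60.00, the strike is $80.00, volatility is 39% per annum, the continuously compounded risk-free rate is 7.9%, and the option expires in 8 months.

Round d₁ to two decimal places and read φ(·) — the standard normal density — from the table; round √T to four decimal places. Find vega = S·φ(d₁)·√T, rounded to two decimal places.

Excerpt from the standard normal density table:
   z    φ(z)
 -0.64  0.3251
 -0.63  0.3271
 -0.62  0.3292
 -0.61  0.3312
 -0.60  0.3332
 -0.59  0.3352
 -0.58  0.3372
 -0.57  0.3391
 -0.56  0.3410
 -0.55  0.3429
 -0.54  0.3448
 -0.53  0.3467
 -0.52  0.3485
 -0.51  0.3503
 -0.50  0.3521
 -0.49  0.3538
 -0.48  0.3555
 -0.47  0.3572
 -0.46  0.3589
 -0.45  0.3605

16.52

T = 0.6667;  σ√T = 0.3184
d₁ = [ln(60/80) + (0.079 + 0.39²/2)·0.6667] / 0.3184 = [-0.2877 + 0.1034] / 0.3184 = -0.5788 ⇒ -0.58
√T = √0.6667 = 0.8165
φ(d₁) = φ(-0.58) = 0.3372
vega = S·φ(d₁)·√T = 60·0.3372·0.8165 = 16.5194
(The call has the same vega.)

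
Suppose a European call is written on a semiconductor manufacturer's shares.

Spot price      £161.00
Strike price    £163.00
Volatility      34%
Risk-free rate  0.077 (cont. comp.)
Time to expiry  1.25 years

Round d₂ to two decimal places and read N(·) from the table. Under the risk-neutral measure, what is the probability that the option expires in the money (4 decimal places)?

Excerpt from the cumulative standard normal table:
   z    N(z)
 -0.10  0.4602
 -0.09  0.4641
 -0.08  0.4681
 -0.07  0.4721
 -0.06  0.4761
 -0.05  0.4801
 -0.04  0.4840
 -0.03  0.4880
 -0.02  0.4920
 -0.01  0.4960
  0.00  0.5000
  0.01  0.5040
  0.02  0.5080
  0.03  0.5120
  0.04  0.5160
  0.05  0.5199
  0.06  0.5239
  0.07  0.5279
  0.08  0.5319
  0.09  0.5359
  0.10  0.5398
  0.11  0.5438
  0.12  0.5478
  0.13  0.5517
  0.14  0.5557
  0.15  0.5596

σ√T = 0.34 × 1.1180 = 0.3801
d₁ = [ln(161/163) + (0.077 + 0.34²/2)·1.25] / 0.3801 = [-0.0123 + 0.1685] / 0.3801 = 0.4108 ≈ 0.41
d₂ = d₁ − σ√T = 0.4108 − 0.3801 = 0.0307 ≈ 0.03
Risk-neutral Pr[S_T > K] = N(d₂) = N(0.03) = 0.5120

0.5120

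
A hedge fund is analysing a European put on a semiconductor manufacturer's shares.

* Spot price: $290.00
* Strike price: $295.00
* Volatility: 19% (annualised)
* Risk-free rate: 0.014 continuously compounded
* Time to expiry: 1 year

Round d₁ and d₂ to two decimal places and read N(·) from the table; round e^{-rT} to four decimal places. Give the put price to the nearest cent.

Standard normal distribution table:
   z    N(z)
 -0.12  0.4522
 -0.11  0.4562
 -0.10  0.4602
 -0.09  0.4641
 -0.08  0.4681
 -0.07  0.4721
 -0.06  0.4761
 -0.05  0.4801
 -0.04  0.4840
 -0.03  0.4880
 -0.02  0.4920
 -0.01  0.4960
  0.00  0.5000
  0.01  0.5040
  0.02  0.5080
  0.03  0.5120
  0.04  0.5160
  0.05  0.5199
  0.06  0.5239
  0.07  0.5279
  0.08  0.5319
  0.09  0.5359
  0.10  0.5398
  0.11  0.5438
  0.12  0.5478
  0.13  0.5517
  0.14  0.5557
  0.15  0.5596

$22.44

σ√T = 0.19·√1 = 0.1900
ln(S/K) + (r + σ²/2)T = ln(290/295) + (0.014 + 0.19²/2)·1 = -0.0171 + 0.0321 = 0.0150
d₁ = 0.0150 / 0.1900 = 0.0787 ≈ 0.08
d₂ = d₁ − σ√T = 0.0787 − 0.1900 = -0.1113 ≈ -0.11
e^(−rT) = e^(−0.014·1) = 0.9861
N(−d₂) = N(0.11) = 0.5438;  N(−d₁) = N(-0.08) = 0.4681
P = 295·0.9861·0.5438 − 290·0.4681 = 158.1911 − 135.7490 = 22.4421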